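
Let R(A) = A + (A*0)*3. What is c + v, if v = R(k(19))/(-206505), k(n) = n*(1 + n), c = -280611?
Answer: -11589514987/41301 ≈ -2.8061e+5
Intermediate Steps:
R(A) = A (R(A) = A + 0*3 = A + 0 = A)
v = -76/41301 (v = (19*(1 + 19))/(-206505) = (19*20)*(-1/206505) = 380*(-1/206505) = -76/41301 ≈ -0.0018401)
c + v = -280611 - 76/41301 = -11589514987/41301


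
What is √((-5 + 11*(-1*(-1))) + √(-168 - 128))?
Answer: √(6 + 2*I*√74) ≈ 3.48 + 2.4719*I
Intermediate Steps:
√((-5 + 11*(-1*(-1))) + √(-168 - 128)) = √((-5 + 11*1) + √(-296)) = √((-5 + 11) + 2*I*√74) = √(6 + 2*I*√74)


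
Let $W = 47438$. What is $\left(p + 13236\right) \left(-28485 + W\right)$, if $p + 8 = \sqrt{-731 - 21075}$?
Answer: $250710284 + 18953 i \sqrt{21806} \approx 2.5071 \cdot 10^{8} + 2.7988 \cdot 10^{6} i$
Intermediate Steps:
$p = -8 + i \sqrt{21806}$ ($p = -8 + \sqrt{-731 - 21075} = -8 + \sqrt{-21806} = -8 + i \sqrt{21806} \approx -8.0 + 147.67 i$)
$\left(p + 13236\right) \left(-28485 + W\right) = \left(\left(-8 + i \sqrt{21806}\right) + 13236\right) \left(-28485 + 47438\right) = \left(13228 + i \sqrt{21806}\right) 18953 = 250710284 + 18953 i \sqrt{21806}$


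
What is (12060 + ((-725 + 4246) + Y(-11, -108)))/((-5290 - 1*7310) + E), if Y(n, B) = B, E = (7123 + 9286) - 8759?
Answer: -15473/4950 ≈ -3.1259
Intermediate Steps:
E = 7650 (E = 16409 - 8759 = 7650)
(12060 + ((-725 + 4246) + Y(-11, -108)))/((-5290 - 1*7310) + E) = (12060 + ((-725 + 4246) - 108))/((-5290 - 1*7310) + 7650) = (12060 + (3521 - 108))/((-5290 - 7310) + 7650) = (12060 + 3413)/(-12600 + 7650) = 15473/(-4950) = 15473*(-1/4950) = -15473/4950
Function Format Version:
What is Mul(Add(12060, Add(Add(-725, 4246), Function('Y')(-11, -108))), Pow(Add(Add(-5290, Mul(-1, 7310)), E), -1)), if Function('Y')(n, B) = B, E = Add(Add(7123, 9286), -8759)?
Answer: Rational(-15473, 4950) ≈ -3.1259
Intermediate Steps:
E = 7650 (E = Add(16409, -8759) = 7650)
Mul(Add(12060, Add(Add(-725, 4246), Function('Y')(-11, -108))), Pow(Add(Add(-5290, Mul(-1, 7310)), E), -1)) = Mul(Add(12060, Add(Add(-725, 4246), -108)), Pow(Add(Add(-5290, Mul(-1, 7310)), 7650), -1)) = Mul(Add(12060, Add(3521, -108)), Pow(Add(Add(-5290, -7310), 7650), -1)) = Mul(Add(12060, 3413), Pow(Add(-12600, 7650), -1)) = Mul(15473, Pow(-4950, -1)) = Mul(15473, Rational(-1, 4950)) = Rational(-15473, 4950)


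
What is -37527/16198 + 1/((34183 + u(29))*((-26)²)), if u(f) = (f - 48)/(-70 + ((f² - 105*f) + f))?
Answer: -10696600475839/4617036740056 ≈ -2.3168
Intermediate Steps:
u(f) = (-48 + f)/(-70 + f² - 104*f) (u(f) = (-48 + f)/(-70 + (f² - 104*f)) = (-48 + f)/(-70 + f² - 104*f))
-37527/16198 + 1/((34183 + u(29))*((-26)²)) = -37527/16198 + 1/((34183 + (48 - 1*29)/(70 - 1*29² + 104*29))*((-26)²)) = -37527*1/16198 + 1/((34183 + (48 - 29)/(70 - 1*841 + 3016))*676) = -5361/2314 + (1/676)/(34183 + 19/(70 - 841 + 3016)) = -5361/2314 + (1/676)/(34183 + 19/2245) = -5361/2314 + (1/676)/(76740854/2245) = -5361/2314 + (2245/76740854)*(1/676) = -5361/2314 + 2245/51876817304 = -10696600475839/4617036740056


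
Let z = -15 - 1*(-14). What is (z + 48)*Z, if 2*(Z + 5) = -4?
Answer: -329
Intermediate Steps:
Z = -7 (Z = -5 + (1/2)*(-4) = -5 - 2 = -7)
z = -1 (z = -15 + 14 = -1)
(z + 48)*Z = (-1 + 48)*(-7) = 47*(-7) = -329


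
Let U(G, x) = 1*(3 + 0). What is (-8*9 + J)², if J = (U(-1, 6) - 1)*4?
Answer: 4096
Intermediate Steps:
U(G, x) = 3 (U(G, x) = 1*3 = 3)
J = 8 (J = (3 - 1)*4 = 2*4 = 8)
(-8*9 + J)² = (-8*9 + 8)² = (-72 + 8)² = (-64)² = 4096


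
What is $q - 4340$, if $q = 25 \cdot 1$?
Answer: $-4315$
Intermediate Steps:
$q = 25$
$q - 4340 = 25 - 4340 = -4315$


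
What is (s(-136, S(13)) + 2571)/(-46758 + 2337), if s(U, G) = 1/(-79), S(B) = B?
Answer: -203108/3509259 ≈ -0.057878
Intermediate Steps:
s(U, G) = -1/79
(s(-136, S(13)) + 2571)/(-46758 + 2337) = (-1/79 + 2571)/(-46758 + 2337) = (203108/79)/(-44421) = (203108/79)*(-1/44421) = -203108/3509259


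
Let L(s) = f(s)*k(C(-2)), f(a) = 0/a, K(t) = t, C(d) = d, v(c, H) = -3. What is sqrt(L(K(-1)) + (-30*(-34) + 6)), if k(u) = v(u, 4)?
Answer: 3*sqrt(114) ≈ 32.031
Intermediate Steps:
f(a) = 0
k(u) = -3
L(s) = 0 (L(s) = 0*(-3) = 0)
sqrt(L(K(-1)) + (-30*(-34) + 6)) = sqrt(0 + (-30*(-34) + 6)) = sqrt(0 + (1020 + 6)) = sqrt(0 + 1026) = sqrt(1026) = 3*sqrt(114)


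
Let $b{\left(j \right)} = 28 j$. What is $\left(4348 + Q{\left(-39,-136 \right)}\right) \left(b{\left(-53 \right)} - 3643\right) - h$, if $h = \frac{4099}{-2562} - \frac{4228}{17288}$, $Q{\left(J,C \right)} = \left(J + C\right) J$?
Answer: $- \frac{158575832059033}{2768241} \approx -5.7284 \cdot 10^{7}$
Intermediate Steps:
$Q{\left(J,C \right)} = J \left(C + J\right)$ ($Q{\left(J,C \right)} = \left(C + J\right) J = J \left(C + J\right)$)
$h = - \frac{5105978}{2768241}$ ($h = 4099 \left(- \frac{1}{2562}\right) - \frac{1057}{4322} = - \frac{4099}{2562} - \frac{1057}{4322} = - \frac{5105978}{2768241} \approx -1.8445$)
$\left(4348 + Q{\left(-39,-136 \right)}\right) \left(b{\left(-53 \right)} - 3643\right) - h = \left(4348 - 39 \left(-136 - 39\right)\right) \left(28 \left(-53\right) - 3643\right) - - \frac{5105978}{2768241} = \left(4348 - -6825\right) \left(-1484 - 3643\right) + \frac{5105978}{2768241} = \left(4348 + 6825\right) \left(-5127\right) + \frac{5105978}{2768241} = 11173 \left(-5127\right) + \frac{5105978}{2768241} = -57283971 + \frac{5105978}{2768241} = - \frac{158575832059033}{2768241}$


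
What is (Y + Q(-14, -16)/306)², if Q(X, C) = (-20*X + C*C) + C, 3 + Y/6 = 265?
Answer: 57973082176/23409 ≈ 2.4765e+6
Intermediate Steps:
Y = 1572 (Y = -18 + 6*265 = -18 + 1590 = 1572)
Q(X, C) = C + C² - 20*X (Q(X, C) = (-20*X + C²) + C = (C² - 20*X) + C = C + C² - 20*X)
(Y + Q(-14, -16)/306)² = (1572 + (-16 + (-16)² - 20*(-14))/306)² = (1572 + (-16 + 256 + 280)*(1/306))² = (1572 + 520*(1/306))² = (1572 + 260/153)² = (240776/153)² = 57973082176/23409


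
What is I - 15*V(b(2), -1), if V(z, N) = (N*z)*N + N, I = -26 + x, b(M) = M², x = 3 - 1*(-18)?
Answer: -50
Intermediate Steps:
x = 21 (x = 3 + 18 = 21)
I = -5 (I = -26 + 21 = -5)
V(z, N) = N + z*N² (V(z, N) = z*N² + N = N + z*N²)
I - 15*V(b(2), -1) = -5 - (-15)*(1 - 1*2²) = -5 - (-15)*(1 - 1*4) = -5 - (-15)*(1 - 4) = -5 - (-15)*(-3) = -5 - 15*3 = -5 - 45 = -50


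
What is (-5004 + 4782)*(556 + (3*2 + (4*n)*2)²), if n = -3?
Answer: -195360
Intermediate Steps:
(-5004 + 4782)*(556 + (3*2 + (4*n)*2)²) = (-5004 + 4782)*(556 + (3*2 + (4*(-3))*2)²) = -222*(556 + (6 - 12*2)²) = -222*(556 + (6 - 24)²) = -222*(556 + (-18)²) = -222*(556 + 324) = -222*880 = -195360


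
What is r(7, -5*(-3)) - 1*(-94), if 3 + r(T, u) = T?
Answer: 98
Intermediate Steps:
r(T, u) = -3 + T
r(7, -5*(-3)) - 1*(-94) = (-3 + 7) - 1*(-94) = 4 + 94 = 98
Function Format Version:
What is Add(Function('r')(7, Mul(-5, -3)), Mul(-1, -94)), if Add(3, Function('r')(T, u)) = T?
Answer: 98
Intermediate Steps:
Function('r')(T, u) = Add(-3, T)
Add(Function('r')(7, Mul(-5, -3)), Mul(-1, -94)) = Add(Add(-3, 7), Mul(-1, -94)) = Add(4, 94) = 98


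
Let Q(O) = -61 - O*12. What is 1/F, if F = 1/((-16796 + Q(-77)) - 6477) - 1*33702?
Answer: -22410/755261821 ≈ -2.9672e-5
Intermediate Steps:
Q(O) = -61 - 12*O
F = -755261821/22410 (F = 1/((-16796 + (-61 - 12*(-77))) - 6477) - 1*33702 = 1/((-16796 + (-61 + 924)) - 6477) - 33702 = 1/((-16796 + 863) - 6477) - 33702 = 1/(-15933 - 6477) - 33702 = 1/(-22410) - 33702 = -1/22410 - 33702 = -755261821/22410 ≈ -33702.)
1/F = 1/(-755261821/22410) = -22410/755261821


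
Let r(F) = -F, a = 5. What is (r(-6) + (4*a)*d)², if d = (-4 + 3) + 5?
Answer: 7396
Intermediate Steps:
d = 4 (d = -1 + 5 = 4)
(r(-6) + (4*a)*d)² = (-1*(-6) + (4*5)*4)² = (6 + 20*4)² = (6 + 80)² = 86² = 7396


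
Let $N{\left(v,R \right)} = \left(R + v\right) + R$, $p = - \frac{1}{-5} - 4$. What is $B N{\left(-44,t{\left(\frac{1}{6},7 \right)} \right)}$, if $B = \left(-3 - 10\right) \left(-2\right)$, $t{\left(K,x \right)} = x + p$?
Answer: $- \frac{4888}{5} \approx -977.6$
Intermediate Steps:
$p = - \frac{19}{5}$ ($p = \left(-1\right) \left(- \frac{1}{5}\right) - 4 = \frac{1}{5} - 4 = - \frac{19}{5} \approx -3.8$)
$t{\left(K,x \right)} = - \frac{19}{5} + x$ ($t{\left(K,x \right)} = x - \frac{19}{5} = - \frac{19}{5} + x$)
$N{\left(v,R \right)} = v + 2 R$
$B = 26$ ($B = \left(-13\right) \left(-2\right) = 26$)
$B N{\left(-44,t{\left(\frac{1}{6},7 \right)} \right)} = 26 \left(-44 + 2 \left(- \frac{19}{5} + 7\right)\right) = 26 \left(-44 + 2 \cdot \frac{16}{5}\right) = 26 \left(-44 + \frac{32}{5}\right) = 26 \left(- \frac{188}{5}\right) = - \frac{4888}{5}$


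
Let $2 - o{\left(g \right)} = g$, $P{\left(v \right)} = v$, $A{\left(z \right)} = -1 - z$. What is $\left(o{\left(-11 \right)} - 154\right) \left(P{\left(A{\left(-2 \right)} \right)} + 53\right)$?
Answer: $-7614$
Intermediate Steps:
$o{\left(g \right)} = 2 - g$
$\left(o{\left(-11 \right)} - 154\right) \left(P{\left(A{\left(-2 \right)} \right)} + 53\right) = \left(\left(2 - -11\right) - 154\right) \left(\left(-1 - -2\right) + 53\right) = \left(\left(2 + 11\right) - 154\right) \left(\left(-1 + 2\right) + 53\right) = \left(13 - 154\right) \left(1 + 53\right) = \left(-141\right) 54 = -7614$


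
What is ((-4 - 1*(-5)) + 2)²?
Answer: 9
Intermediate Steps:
((-4 - 1*(-5)) + 2)² = ((-4 + 5) + 2)² = (1 + 2)² = 3² = 9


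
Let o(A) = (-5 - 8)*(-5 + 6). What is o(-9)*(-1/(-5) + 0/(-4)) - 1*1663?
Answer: -8328/5 ≈ -1665.6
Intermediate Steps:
o(A) = -13 (o(A) = -13*1 = -13)
o(-9)*(-1/(-5) + 0/(-4)) - 1*1663 = -13*(-1/(-5) + 0/(-4)) - 1*1663 = -13*(-1*(-⅕) + 0*(-¼)) - 1663 = -13*(⅕ + 0) - 1663 = -13*⅕ - 1663 = -13/5 - 1663 = -8328/5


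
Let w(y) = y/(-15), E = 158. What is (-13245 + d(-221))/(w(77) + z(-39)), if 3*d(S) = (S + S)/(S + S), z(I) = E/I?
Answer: 2582710/1791 ≈ 1442.0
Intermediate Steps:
w(y) = -y/15 (w(y) = y*(-1/15) = -y/15)
z(I) = 158/I
d(S) = ⅓ (d(S) = ((S + S)/(S + S))/3 = ((2*S)/((2*S)))/3 = ((2*S)*(1/(2*S)))/3 = (⅓)*1 = ⅓)
(-13245 + d(-221))/(w(77) + z(-39)) = (-13245 + ⅓)/(-1/15*77 + 158/(-39)) = -39734/(3*(-77/15 + 158*(-1/39))) = -39734/(3*(-77/15 - 158/39)) = -39734/(3*(-597/65)) = -39734/3*(-65/597) = 2582710/1791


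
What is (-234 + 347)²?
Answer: 12769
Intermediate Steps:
(-234 + 347)² = 113² = 12769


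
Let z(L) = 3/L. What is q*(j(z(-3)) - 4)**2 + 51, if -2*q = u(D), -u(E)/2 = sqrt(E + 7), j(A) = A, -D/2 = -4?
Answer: 51 + 25*sqrt(15) ≈ 147.82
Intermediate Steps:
D = 8 (D = -2*(-4) = 8)
u(E) = -2*sqrt(7 + E) (u(E) = -2*sqrt(E + 7) = -2*sqrt(7 + E))
q = sqrt(15) (q = -(-1)*sqrt(7 + 8) = -(-1)*sqrt(15) = sqrt(15) ≈ 3.8730)
q*(j(z(-3)) - 4)**2 + 51 = sqrt(15)*(3/(-3) - 4)**2 + 51 = sqrt(15)*(3*(-1/3) - 4)**2 + 51 = sqrt(15)*(-1 - 4)**2 + 51 = sqrt(15)*(-5)**2 + 51 = sqrt(15)*25 + 51 = 25*sqrt(15) + 51 = 51 + 25*sqrt(15)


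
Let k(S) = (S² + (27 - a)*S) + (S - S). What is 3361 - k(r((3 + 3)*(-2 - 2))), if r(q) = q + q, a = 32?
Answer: 817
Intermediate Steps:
r(q) = 2*q
k(S) = S² - 5*S (k(S) = (S² + (27 - 1*32)*S) + (S - S) = (S² + (27 - 32)*S) + 0 = (S² - 5*S) + 0 = S² - 5*S)
3361 - k(r((3 + 3)*(-2 - 2))) = 3361 - 2*((3 + 3)*(-2 - 2))*(-5 + 2*((3 + 3)*(-2 - 2))) = 3361 - 2*(6*(-4))*(-5 + 2*(6*(-4))) = 3361 - 2*(-24)*(-5 + 2*(-24)) = 3361 - (-48)*(-5 - 48) = 3361 - (-48)*(-53) = 3361 - 1*2544 = 3361 - 2544 = 817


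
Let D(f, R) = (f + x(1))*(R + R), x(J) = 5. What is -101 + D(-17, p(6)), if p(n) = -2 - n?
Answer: 91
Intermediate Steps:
D(f, R) = 2*R*(5 + f) (D(f, R) = (f + 5)*(R + R) = (5 + f)*(2*R) = 2*R*(5 + f))
-101 + D(-17, p(6)) = -101 + 2*(-2 - 1*6)*(5 - 17) = -101 + 2*(-2 - 6)*(-12) = -101 + 2*(-8)*(-12) = -101 + 192 = 91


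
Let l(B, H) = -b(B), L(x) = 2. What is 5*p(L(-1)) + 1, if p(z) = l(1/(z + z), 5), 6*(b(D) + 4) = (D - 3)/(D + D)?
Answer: 307/12 ≈ 25.583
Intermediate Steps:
b(D) = -4 + (-3 + D)/(12*D) (b(D) = -4 + ((D - 3)/(D + D))/6 = -4 + ((-3 + D)/((2*D)))/6 = -4 + ((-3 + D)*(1/(2*D)))/6 = -4 + ((-3 + D)/(2*D))/6 = -4 + (-3 + D)/(12*D))
l(B, H) = -(-3 - 47*B)/(12*B)
p(z) = z*(3 + 47/(2*z))/6 (p(z) = (3 + 47/(z + z))/(12*(1/(z + z))) = (3 + 47/((2*z)))/(12*(1/(2*z))) = (3 + 47*(1/(2*z)))/(12*((1/(2*z)))) = (2*z)*(3 + 47/(2*z))/12 = z*(3 + 47/(2*z))/6)
5*p(L(-1)) + 1 = 5*(47/12 + (1/2)*2) + 1 = 5*(47/12 + 1) + 1 = 5*(59/12) + 1 = 295/12 + 1 = 307/12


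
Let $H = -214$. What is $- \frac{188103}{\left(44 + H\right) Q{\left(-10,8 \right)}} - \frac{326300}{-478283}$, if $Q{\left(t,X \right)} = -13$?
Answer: $- \frac{6865026473}{81308110} \approx -84.432$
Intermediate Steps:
$- \frac{188103}{\left(44 + H\right) Q{\left(-10,8 \right)}} - \frac{326300}{-478283} = - \frac{188103}{\left(44 - 214\right) \left(-13\right)} - \frac{326300}{-478283} = - \frac{188103}{\left(-170\right) \left(-13\right)} - - \frac{25100}{36791} = - \frac{188103}{2210} + \frac{25100}{36791} = - \frac{6865026473}{81308110}$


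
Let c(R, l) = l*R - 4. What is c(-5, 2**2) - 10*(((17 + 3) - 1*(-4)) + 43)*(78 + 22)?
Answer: -67024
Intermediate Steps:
c(R, l) = -4 + R*l (c(R, l) = R*l - 4 = -4 + R*l)
c(-5, 2**2) - 10*(((17 + 3) - 1*(-4)) + 43)*(78 + 22) = (-4 - 5*2**2) - 10*(((17 + 3) - 1*(-4)) + 43)*(78 + 22) = (-4 - 5*4) - 10*((20 + 4) + 43)*100 = (-4 - 20) - 10*(24 + 43)*100 = -24 - 670*100 = -24 - 10*6700 = -24 - 67000 = -67024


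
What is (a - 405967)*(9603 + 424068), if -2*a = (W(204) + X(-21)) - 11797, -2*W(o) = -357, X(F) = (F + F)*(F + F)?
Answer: -695677237689/4 ≈ -1.7392e+11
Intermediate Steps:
X(F) = 4*F**2 (X(F) = (2*F)*(2*F) = 4*F**2)
W(o) = 357/2 (W(o) = -1/2*(-357) = 357/2)
a = 19709/4 (a = -((357/2 + 4*(-21)**2) - 11797)/2 = -((357/2 + 4*441) - 11797)/2 = -((357/2 + 1764) - 11797)/2 = -(3885/2 - 11797)/2 = -1/2*(-19709/2) = 19709/4 ≈ 4927.3)
(a - 405967)*(9603 + 424068) = (19709/4 - 405967)*(9603 + 424068) = -1604159/4*433671 = -695677237689/4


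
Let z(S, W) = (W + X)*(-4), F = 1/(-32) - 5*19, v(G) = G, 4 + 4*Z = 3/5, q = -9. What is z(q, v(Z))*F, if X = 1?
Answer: 9123/160 ≈ 57.019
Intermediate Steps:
Z = -17/20 (Z = -1 + (3/5)/4 = -1 + (3*(⅕))/4 = -1 + (¼)*(⅗) = -1 + 3/20 = -17/20 ≈ -0.85000)
F = -3041/32 (F = -1/32 - 95 = -3041/32 ≈ -95.031)
z(S, W) = -4 - 4*W (z(S, W) = (W + 1)*(-4) = (1 + W)*(-4) = -4 - 4*W)
z(q, v(Z))*F = (-4 - 4*(-17/20))*(-3041/32) = (-4 + 17/5)*(-3041/32) = -⅗*(-3041/32) = 9123/160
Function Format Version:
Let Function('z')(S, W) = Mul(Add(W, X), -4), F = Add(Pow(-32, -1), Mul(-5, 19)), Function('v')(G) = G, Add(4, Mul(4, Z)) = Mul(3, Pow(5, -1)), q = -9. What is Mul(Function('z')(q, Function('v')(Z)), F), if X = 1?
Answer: Rational(9123, 160) ≈ 57.019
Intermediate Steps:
Z = Rational(-17, 20) (Z = Add(-1, Mul(Rational(1, 4), Mul(3, Pow(5, -1)))) = Add(-1, Mul(Rational(1, 4), Mul(3, Rational(1, 5)))) = Add(-1, Mul(Rational(1, 4), Rational(3, 5))) = Add(-1, Rational(3, 20)) = Rational(-17, 20) ≈ -0.85000)
F = Rational(-3041, 32) (F = Add(Rational(-1, 32), -95) = Rational(-3041, 32) ≈ -95.031)
Function('z')(S, W) = Add(-4, Mul(-4, W)) (Function('z')(S, W) = Mul(Add(W, 1), -4) = Mul(Add(1, W), -4) = Add(-4, Mul(-4, W)))
Mul(Function('z')(q, Function('v')(Z)), F) = Mul(Add(-4, Mul(-4, Rational(-17, 20))), Rational(-3041, 32)) = Mul(Add(-4, Rational(17, 5)), Rational(-3041, 32)) = Mul(Rational(-3, 5), Rational(-3041, 32)) = Rational(9123, 160)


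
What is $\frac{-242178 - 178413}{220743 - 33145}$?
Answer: $- \frac{420591}{187598} \approx -2.242$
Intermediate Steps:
$\frac{-242178 - 178413}{220743 - 33145} = \frac{-242178 - 178413}{187598} = \left(-242178 - 178413\right) \frac{1}{187598} = \left(-420591\right) \frac{1}{187598} = - \frac{420591}{187598}$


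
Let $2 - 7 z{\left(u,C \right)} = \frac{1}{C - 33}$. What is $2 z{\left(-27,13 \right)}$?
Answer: $\frac{41}{70} \approx 0.58571$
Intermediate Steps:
$z{\left(u,C \right)} = \frac{2}{7} - \frac{1}{7 \left(-33 + C\right)}$ ($z{\left(u,C \right)} = \frac{2}{7} - \frac{1}{7 \left(C - 33\right)} = \frac{2}{7} - \frac{1}{7 \left(-33 + C\right)}$)
$2 z{\left(-27,13 \right)} = 2 \frac{-67 + 2 \cdot 13}{7 \left(-33 + 13\right)} = 2 \frac{-67 + 26}{7 \left(-20\right)} = 2 \cdot \frac{1}{7} \left(- \frac{1}{20}\right) \left(-41\right) = 2 \cdot \frac{41}{140} = \frac{41}{70}$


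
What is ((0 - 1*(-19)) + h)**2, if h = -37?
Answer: 324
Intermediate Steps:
((0 - 1*(-19)) + h)**2 = ((0 - 1*(-19)) - 37)**2 = ((0 + 19) - 37)**2 = (19 - 37)**2 = (-18)**2 = 324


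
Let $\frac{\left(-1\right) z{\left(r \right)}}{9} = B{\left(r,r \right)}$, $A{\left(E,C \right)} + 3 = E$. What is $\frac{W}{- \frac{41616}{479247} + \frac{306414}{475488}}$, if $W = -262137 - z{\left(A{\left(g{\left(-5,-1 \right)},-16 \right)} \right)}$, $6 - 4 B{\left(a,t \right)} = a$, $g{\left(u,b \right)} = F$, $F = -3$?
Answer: $- \frac{13012773450144}{27681935} \approx -4.7008 \cdot 10^{5}$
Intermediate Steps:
$g{\left(u,b \right)} = -3$
$A{\left(E,C \right)} = -3 + E$
$B{\left(a,t \right)} = \frac{3}{2} - \frac{a}{4}$
$z{\left(r \right)} = - \frac{27}{2} + \frac{9 r}{4}$ ($z{\left(r \right)} = - 9 \left(\frac{3}{2} - \frac{r}{4}\right) = - \frac{27}{2} + \frac{9 r}{4}$)
$W = -262110$ ($W = -262137 - \left(- \frac{27}{2} + \frac{9 \left(-3 - 3\right)}{4}\right) = -262137 - \left(- \frac{27}{2} + \frac{9}{4} \left(-6\right)\right) = -262137 - \left(- \frac{27}{2} - \frac{27}{2}\right) = -262137 - -27 = -262137 + 27 = -262110$)
$\frac{W}{- \frac{41616}{479247} + \frac{306414}{475488}} = - \frac{262110}{- \frac{41616}{479247} + \frac{306414}{475488}} = - \frac{262110}{\left(-41616\right) \frac{1}{479247} + 306414 \cdot \frac{1}{475488}} = - \frac{262110}{- \frac{816}{9397} + \frac{17023}{26416}} = - \frac{262110}{\frac{138409675}{248231152}} = \left(-262110\right) \frac{248231152}{138409675} = - \frac{13012773450144}{27681935}$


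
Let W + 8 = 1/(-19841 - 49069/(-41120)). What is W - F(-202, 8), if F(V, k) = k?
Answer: -13053046736/815812851 ≈ -16.000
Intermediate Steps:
W = -6526543928/815812851 (W = -8 + 1/(-19841 - 49069/(-41120)) = -8 + 1/(-19841 - 49069*(-1/41120)) = -8 + 1/(-19841 + 49069/41120) = -8 + 1/(-815812851/41120) = -8 - 41120/815812851 = -6526543928/815812851 ≈ -8.0000)
W - F(-202, 8) = -6526543928/815812851 - 1*8 = -6526543928/815812851 - 8 = -13053046736/815812851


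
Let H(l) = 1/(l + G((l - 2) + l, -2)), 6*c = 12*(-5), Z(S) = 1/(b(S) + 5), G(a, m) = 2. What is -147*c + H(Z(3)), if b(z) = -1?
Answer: 13234/9 ≈ 1470.4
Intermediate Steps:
Z(S) = ¼ (Z(S) = 1/(-1 + 5) = 1/4 = ¼)
c = -10 (c = (12*(-5))/6 = (⅙)*(-60) = -10)
H(l) = 1/(2 + l) (H(l) = 1/(l + 2) = 1/(2 + l))
-147*c + H(Z(3)) = -147*(-10) + 1/(2 + ¼) = 1470 + 1/(9/4) = 1470 + 4/9 = 13234/9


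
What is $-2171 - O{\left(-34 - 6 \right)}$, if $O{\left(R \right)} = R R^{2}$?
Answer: $61829$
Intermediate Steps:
$O{\left(R \right)} = R^{3}$
$-2171 - O{\left(-34 - 6 \right)} = -2171 - \left(-34 - 6\right)^{3} = -2171 - \left(-40\right)^{3} = -2171 - -64000 = -2171 + 64000 = 61829$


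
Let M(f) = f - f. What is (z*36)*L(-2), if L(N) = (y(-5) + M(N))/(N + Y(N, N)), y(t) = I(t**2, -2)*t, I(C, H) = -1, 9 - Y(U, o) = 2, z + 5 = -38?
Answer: -1548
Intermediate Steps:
z = -43 (z = -5 - 38 = -43)
Y(U, o) = 7 (Y(U, o) = 9 - 1*2 = 9 - 2 = 7)
M(f) = 0
y(t) = -t
L(N) = 5/(7 + N) (L(N) = (-1*(-5) + 0)/(N + 7) = (5 + 0)/(7 + N) = 5/(7 + N))
(z*36)*L(-2) = (-43*36)*(5/(7 - 2)) = -7740/5 = -1548*1 = -1548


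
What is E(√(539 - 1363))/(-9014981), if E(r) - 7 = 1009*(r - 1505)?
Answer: 1518538/9014981 - 2018*I*√206/9014981 ≈ 0.16845 - 0.0032128*I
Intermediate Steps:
E(r) = -1518538 + 1009*r (E(r) = 7 + 1009*(r - 1505) = 7 + 1009*(-1505 + r) = 7 + (-1518545 + 1009*r) = -1518538 + 1009*r)
E(√(539 - 1363))/(-9014981) = (-1518538 + 1009*√(539 - 1363))/(-9014981) = (-1518538 + 1009*√(-824))*(-1/9014981) = (-1518538 + 1009*(2*I*√206))*(-1/9014981) = (-1518538 + 2018*I*√206)*(-1/9014981) = 1518538/9014981 - 2018*I*√206/9014981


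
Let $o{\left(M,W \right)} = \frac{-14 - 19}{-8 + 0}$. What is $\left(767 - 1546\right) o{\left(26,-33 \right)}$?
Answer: $- \frac{25707}{8} \approx -3213.4$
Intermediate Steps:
$o{\left(M,W \right)} = \frac{33}{8}$ ($o{\left(M,W \right)} = - \frac{33}{-8} = \left(-33\right) \left(- \frac{1}{8}\right) = \frac{33}{8}$)
$\left(767 - 1546\right) o{\left(26,-33 \right)} = \left(767 - 1546\right) \frac{33}{8} = \left(-779\right) \frac{33}{8} = - \frac{25707}{8}$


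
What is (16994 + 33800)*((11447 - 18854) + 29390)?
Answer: 1116604502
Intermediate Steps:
(16994 + 33800)*((11447 - 18854) + 29390) = 50794*(-7407 + 29390) = 50794*21983 = 1116604502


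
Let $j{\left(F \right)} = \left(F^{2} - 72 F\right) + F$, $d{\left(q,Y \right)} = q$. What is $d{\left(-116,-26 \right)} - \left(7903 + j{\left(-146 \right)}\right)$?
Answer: $-39701$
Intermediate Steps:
$j{\left(F \right)} = F^{2} - 71 F$
$d{\left(-116,-26 \right)} - \left(7903 + j{\left(-146 \right)}\right) = -116 - \left(7903 - 146 \left(-71 - 146\right)\right) = -116 - \left(7903 - -31682\right) = -116 - 39585 = -39701$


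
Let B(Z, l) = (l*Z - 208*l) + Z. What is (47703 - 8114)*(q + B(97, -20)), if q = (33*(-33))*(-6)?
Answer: 350402239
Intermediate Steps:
q = 6534 (q = -1089*(-6) = 6534)
B(Z, l) = Z - 208*l + Z*l (B(Z, l) = (Z*l - 208*l) + Z = (-208*l + Z*l) + Z = Z - 208*l + Z*l)
(47703 - 8114)*(q + B(97, -20)) = (47703 - 8114)*(6534 + (97 - 208*(-20) + 97*(-20))) = 39589*(6534 + (97 + 4160 - 1940)) = 39589*(6534 + 2317) = 39589*8851 = 350402239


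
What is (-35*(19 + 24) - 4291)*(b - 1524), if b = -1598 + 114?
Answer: 17434368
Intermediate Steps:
b = -1484
(-35*(19 + 24) - 4291)*(b - 1524) = (-35*(19 + 24) - 4291)*(-1484 - 1524) = (-35*43 - 4291)*(-3008) = (-1505 - 4291)*(-3008) = -5796*(-3008) = 17434368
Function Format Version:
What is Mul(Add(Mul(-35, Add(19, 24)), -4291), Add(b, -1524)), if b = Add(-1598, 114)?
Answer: 17434368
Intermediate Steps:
b = -1484
Mul(Add(Mul(-35, Add(19, 24)), -4291), Add(b, -1524)) = Mul(Add(Mul(-35, Add(19, 24)), -4291), Add(-1484, -1524)) = Mul(Add(Mul(-35, 43), -4291), -3008) = Mul(Add(-1505, -4291), -3008) = Mul(-5796, -3008) = 17434368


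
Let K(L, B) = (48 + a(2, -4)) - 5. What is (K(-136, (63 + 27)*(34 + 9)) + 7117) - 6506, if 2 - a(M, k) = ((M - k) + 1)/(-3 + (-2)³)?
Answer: 7223/11 ≈ 656.64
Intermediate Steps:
a(M, k) = 23/11 - k/11 + M/11 (a(M, k) = 2 - ((M - k) + 1)/(-3 + (-2)³) = 2 - (1 + M - k)/(-3 - 8) = 2 - (1 + M - k)/(-11) = 2 - (1 + M - k)*(-1)/11 = 2 - (-1/11 - M/11 + k/11) = 2 + (1/11 - k/11 + M/11) = 23/11 - k/11 + M/11)
K(L, B) = 502/11 (K(L, B) = (48 + (23/11 - 1/11*(-4) + (1/11)*2)) - 5 = (48 + (23/11 + 4/11 + 2/11)) - 5 = (48 + 29/11) - 5 = 557/11 - 5 = 502/11)
(K(-136, (63 + 27)*(34 + 9)) + 7117) - 6506 = (502/11 + 7117) - 6506 = 78789/11 - 6506 = 7223/11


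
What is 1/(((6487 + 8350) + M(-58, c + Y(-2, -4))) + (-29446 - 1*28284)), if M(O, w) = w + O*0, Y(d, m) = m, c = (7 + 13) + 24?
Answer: -1/42853 ≈ -2.3336e-5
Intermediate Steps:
c = 44 (c = 20 + 24 = 44)
M(O, w) = w (M(O, w) = w + 0 = w)
1/(((6487 + 8350) + M(-58, c + Y(-2, -4))) + (-29446 - 1*28284)) = 1/(((6487 + 8350) + (44 - 4)) + (-29446 - 1*28284)) = 1/((14837 + 40) + (-29446 - 28284)) = 1/(14877 - 57730) = 1/(-42853) = -1/42853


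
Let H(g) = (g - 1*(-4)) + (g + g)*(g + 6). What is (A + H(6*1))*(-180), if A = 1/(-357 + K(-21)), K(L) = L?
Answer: -582110/21 ≈ -27720.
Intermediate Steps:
A = -1/378 (A = 1/(-357 - 21) = 1/(-378) = -1/378 ≈ -0.0026455)
H(g) = 4 + g + 2*g*(6 + g) (H(g) = (g + 4) + (2*g)*(6 + g) = (4 + g) + 2*g*(6 + g) = 4 + g + 2*g*(6 + g))
(A + H(6*1))*(-180) = (-1/378 + (4 + 2*(6*1)**2 + 13*(6*1)))*(-180) = (-1/378 + (4 + 2*6**2 + 13*6))*(-180) = (-1/378 + (4 + 2*36 + 78))*(-180) = (-1/378 + (4 + 72 + 78))*(-180) = (-1/378 + 154)*(-180) = (58211/378)*(-180) = -582110/21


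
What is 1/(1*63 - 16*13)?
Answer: -1/145 ≈ -0.0068966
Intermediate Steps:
1/(1*63 - 16*13) = 1/(63 - 208) = 1/(-145) = -1/145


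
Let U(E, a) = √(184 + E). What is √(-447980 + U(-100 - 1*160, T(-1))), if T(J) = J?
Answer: √(-447980 + 2*I*√19) ≈ 0.007 + 669.31*I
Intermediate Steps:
√(-447980 + U(-100 - 1*160, T(-1))) = √(-447980 + √(184 + (-100 - 1*160))) = √(-447980 + √(184 + (-100 - 160))) = √(-447980 + √(184 - 260)) = √(-447980 + √(-76)) = √(-447980 + 2*I*√19)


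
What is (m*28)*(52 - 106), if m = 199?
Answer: -300888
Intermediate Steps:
(m*28)*(52 - 106) = (199*28)*(52 - 106) = 5572*(-54) = -300888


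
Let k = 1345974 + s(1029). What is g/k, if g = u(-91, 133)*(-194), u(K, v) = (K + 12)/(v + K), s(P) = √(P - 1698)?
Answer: 491152322/1811646009345 - 7663*I*√669/38044566196245 ≈ 0.00027111 - 5.2098e-9*I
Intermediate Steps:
s(P) = √(-1698 + P)
u(K, v) = (12 + K)/(K + v)
g = 7663/21 (g = ((12 - 91)/(-91 + 133))*(-194) = (-79/42)*(-194) = ((1/42)*(-79))*(-194) = -79/42*(-194) = 7663/21 ≈ 364.90)
k = 1345974 + I*√669 (k = 1345974 + √(-1698 + 1029) = 1345974 + √(-669) = 1345974 + I*√669 ≈ 1.346e+6 + 25.865*I)
g/k = 7663/(21*(1345974 + I*√669))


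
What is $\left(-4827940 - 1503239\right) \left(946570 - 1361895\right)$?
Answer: $2629496918175$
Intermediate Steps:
$\left(-4827940 - 1503239\right) \left(946570 - 1361895\right) = \left(-6331179\right) \left(-415325\right) = 2629496918175$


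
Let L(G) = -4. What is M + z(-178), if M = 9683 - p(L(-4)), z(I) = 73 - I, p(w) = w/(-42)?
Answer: 208612/21 ≈ 9933.9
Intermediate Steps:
p(w) = -w/42 (p(w) = w*(-1/42) = -w/42)
M = 203341/21 (M = 9683 - (-1)*(-4)/42 = 9683 - 1*2/21 = 9683 - 2/21 = 203341/21 ≈ 9682.9)
M + z(-178) = 203341/21 + (73 - 1*(-178)) = 203341/21 + (73 + 178) = 203341/21 + 251 = 208612/21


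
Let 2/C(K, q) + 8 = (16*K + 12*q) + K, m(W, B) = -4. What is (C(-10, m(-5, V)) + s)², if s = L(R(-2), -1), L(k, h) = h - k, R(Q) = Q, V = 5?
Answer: 12544/12769 ≈ 0.98238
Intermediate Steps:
C(K, q) = 2/(-8 + 12*q + 17*K) (C(K, q) = 2/(-8 + ((16*K + 12*q) + K)) = 2/(-8 + ((12*q + 16*K) + K)) = 2/(-8 + (12*q + 17*K)) = 2/(-8 + 12*q + 17*K))
s = 1 (s = -1 - 1*(-2) = -1 + 2 = 1)
(C(-10, m(-5, V)) + s)² = (2/(-8 + 12*(-4) + 17*(-10)) + 1)² = (2/(-8 - 48 - 170) + 1)² = (2/(-226) + 1)² = (2*(-1/226) + 1)² = (-1/113 + 1)² = (112/113)² = 12544/12769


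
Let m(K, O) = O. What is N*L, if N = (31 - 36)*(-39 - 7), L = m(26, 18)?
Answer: 4140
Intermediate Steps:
L = 18
N = 230 (N = -5*(-46) = 230)
N*L = 230*18 = 4140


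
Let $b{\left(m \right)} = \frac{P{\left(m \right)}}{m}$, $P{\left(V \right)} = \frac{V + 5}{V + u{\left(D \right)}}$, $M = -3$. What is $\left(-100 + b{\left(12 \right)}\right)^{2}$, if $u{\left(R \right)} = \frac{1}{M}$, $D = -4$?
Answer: $\frac{195524289}{19600} \approx 9975.7$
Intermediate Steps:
$u{\left(R \right)} = - \frac{1}{3}$ ($u{\left(R \right)} = \frac{1}{-3} = - \frac{1}{3}$)
$P{\left(V \right)} = \frac{5 + V}{- \frac{1}{3} + V}$ ($P{\left(V \right)} = \frac{V + 5}{V - \frac{1}{3}} = \frac{5 + V}{- \frac{1}{3} + V}$)
$b{\left(m \right)} = \frac{3 \left(5 + m\right)}{m \left(-1 + 3 m\right)}$ ($b{\left(m \right)} = \frac{3 \frac{1}{-1 + 3 m} \left(5 + m\right)}{m} = \frac{3 \left(5 + m\right)}{m \left(-1 + 3 m\right)}$)
$\left(-100 + b{\left(12 \right)}\right)^{2} = \left(-100 + \frac{3 \left(5 + 12\right)}{12 \left(-1 + 3 \cdot 12\right)}\right)^{2} = \left(-100 + 3 \cdot \frac{1}{12} \frac{1}{-1 + 36} \cdot 17\right)^{2} = \left(-100 + 3 \cdot \frac{1}{12} \cdot \frac{1}{35} \cdot 17\right)^{2} = \left(-100 + \frac{17}{140}\right)^{2} = \left(- \frac{13983}{140}\right)^{2} = \frac{195524289}{19600}$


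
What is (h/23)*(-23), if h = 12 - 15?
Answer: 3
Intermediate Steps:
h = -3
(h/23)*(-23) = (-3/23)*(-23) = ((1/23)*(-3))*(-23) = -3/23*(-23) = 3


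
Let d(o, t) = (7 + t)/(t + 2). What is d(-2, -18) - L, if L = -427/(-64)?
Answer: -383/64 ≈ -5.9844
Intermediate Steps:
d(o, t) = (7 + t)/(2 + t)
L = 427/64 (L = -427*(-1/64) = 427/64 ≈ 6.6719)
d(-2, -18) - L = (7 - 18)/(2 - 18) - 1*427/64 = -11/(-16) - 427/64 = -1/16*(-11) - 427/64 = 11/16 - 427/64 = -383/64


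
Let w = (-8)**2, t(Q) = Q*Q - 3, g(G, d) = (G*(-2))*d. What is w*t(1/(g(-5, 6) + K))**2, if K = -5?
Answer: 5269598464/9150625 ≈ 575.87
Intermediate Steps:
g(G, d) = -2*G*d (g(G, d) = (-2*G)*d = -2*G*d)
t(Q) = -3 + Q**2 (t(Q) = Q**2 - 3 = -3 + Q**2)
w = 64
w*t(1/(g(-5, 6) + K))**2 = 64*(-3 + (1/(-2*(-5)*6 - 5))**2)**2 = 64*(-3 + (1/(60 - 5))**2)**2 = 64*(-3 + (1/55)**2)**2 = 64*(-3 + 1/3025)**2 = 64*(-9074/3025)**2 = 64*(82337476/9150625) = 5269598464/9150625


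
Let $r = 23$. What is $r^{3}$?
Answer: $12167$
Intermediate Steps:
$r^{3} = 23^{3} = 12167$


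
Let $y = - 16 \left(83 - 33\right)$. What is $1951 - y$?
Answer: $2751$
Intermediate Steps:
$y = -800$ ($y = \left(-16\right) 50 = -800$)
$1951 - y = 1951 - -800 = 1951 + 800 = 2751$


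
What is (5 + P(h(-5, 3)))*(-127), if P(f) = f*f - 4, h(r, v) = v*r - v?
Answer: -41275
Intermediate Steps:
h(r, v) = -v + r*v (h(r, v) = r*v - v = -v + r*v)
P(f) = -4 + f² (P(f) = f² - 4 = -4 + f²)
(5 + P(h(-5, 3)))*(-127) = (5 + (-4 + (3*(-1 - 5))²))*(-127) = (5 + (-4 + (3*(-6))²))*(-127) = (5 + (-4 + (-18)²))*(-127) = (5 + (-4 + 324))*(-127) = (5 + 320)*(-127) = 325*(-127) = -41275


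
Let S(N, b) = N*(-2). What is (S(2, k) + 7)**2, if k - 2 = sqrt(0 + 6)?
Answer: 9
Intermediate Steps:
k = 2 + sqrt(6) (k = 2 + sqrt(0 + 6) = 2 + sqrt(6) ≈ 4.4495)
S(N, b) = -2*N
(S(2, k) + 7)**2 = (-2*2 + 7)**2 = (-4 + 7)**2 = 3**2 = 9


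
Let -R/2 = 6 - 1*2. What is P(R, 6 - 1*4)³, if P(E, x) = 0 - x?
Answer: -8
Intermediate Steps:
R = -8 (R = -2*(6 - 1*2) = -2*(6 - 2) = -2*4 = -8)
P(E, x) = -x
P(R, 6 - 1*4)³ = (-(6 - 1*4))³ = (-(6 - 4))³ = (-1*2)³ = (-2)³ = -8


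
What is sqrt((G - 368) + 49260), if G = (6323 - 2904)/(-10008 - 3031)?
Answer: sqrt(49185528239)/1003 ≈ 221.11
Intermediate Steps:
G = -263/1003 (G = 3419/(-13039) = 3419*(-1/13039) = -263/1003 ≈ -0.26221)
sqrt((G - 368) + 49260) = sqrt((-263/1003 - 368) + 49260) = sqrt(-369367/1003 + 49260) = sqrt(49038413/1003) = sqrt(49185528239)/1003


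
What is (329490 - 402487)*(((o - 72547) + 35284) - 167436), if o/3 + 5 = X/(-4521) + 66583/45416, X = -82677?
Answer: 1022466182688810621/68441912 ≈ 1.4939e+10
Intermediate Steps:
o = 3029251695/68441912 (o = -15 + 3*(-82677/(-4521) + 66583/45416) = -15 + 3*(-82677*(-1/4521) + 66583*(1/45416)) = -15 + 3*(27559/1507 + 66583/45416) = -15 + 3*(1351960125/68441912) = -15 + 4055880375/68441912 = 3029251695/68441912 ≈ 44.260)
(329490 - 402487)*(((o - 72547) + 35284) - 167436) = (329490 - 402487)*(((3029251695/68441912 - 72547) + 35284) - 167436) = -72997*((-4962226138169/68441912 + 35284) - 167436) = -72997*(-2547321715161/68441912 - 167436) = -72997*(-14006961692793/68441912) = 1022466182688810621/68441912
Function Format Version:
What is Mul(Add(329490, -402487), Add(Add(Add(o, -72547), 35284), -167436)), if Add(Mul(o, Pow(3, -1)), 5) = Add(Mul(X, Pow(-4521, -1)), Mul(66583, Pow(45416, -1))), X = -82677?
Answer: Rational(1022466182688810621, 68441912) ≈ 1.4939e+10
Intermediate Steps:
o = Rational(3029251695, 68441912) (o = Add(-15, Mul(3, Add(Mul(-82677, Pow(-4521, -1)), Mul(66583, Pow(45416, -1))))) = Add(-15, Mul(3, Add(Mul(-82677, Rational(-1, 4521)), Mul(66583, Rational(1, 45416))))) = Add(-15, Mul(3, Add(Rational(27559, 1507), Rational(66583, 45416)))) = Add(-15, Mul(3, Rational(1351960125, 68441912))) = Add(-15, Rational(4055880375, 68441912)) = Rational(3029251695, 68441912) ≈ 44.260)
Mul(Add(329490, -402487), Add(Add(Add(o, -72547), 35284), -167436)) = Mul(Add(329490, -402487), Add(Add(Add(Rational(3029251695, 68441912), -72547), 35284), -167436)) = Mul(-72997, Add(Add(Rational(-4962226138169, 68441912), 35284), -167436)) = Mul(-72997, Add(Rational(-2547321715161, 68441912), -167436)) = Mul(-72997, Rational(-14006961692793, 68441912)) = Rational(1022466182688810621, 68441912)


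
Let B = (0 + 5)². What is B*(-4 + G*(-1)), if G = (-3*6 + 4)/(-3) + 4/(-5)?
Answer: -590/3 ≈ -196.67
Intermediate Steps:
G = 58/15 (G = (-18 + 4)*(-⅓) + 4*(-⅕) = -14*(-⅓) - ⅘ = 14/3 - ⅘ = 58/15 ≈ 3.8667)
B = 25 (B = 5² = 25)
B*(-4 + G*(-1)) = 25*(-4 + (58/15)*(-1)) = 25*(-4 - 58/15) = 25*(-118/15) = -590/3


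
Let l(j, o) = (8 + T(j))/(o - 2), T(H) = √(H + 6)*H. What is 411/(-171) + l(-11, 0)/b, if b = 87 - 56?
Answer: -4475/1767 + 11*I*√5/62 ≈ -2.5325 + 0.39672*I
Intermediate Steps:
T(H) = H*√(6 + H) (T(H) = √(6 + H)*H = H*√(6 + H))
l(j, o) = (8 + j*√(6 + j))/(-2 + o) (l(j, o) = (8 + j*√(6 + j))/(o - 2) = (8 + j*√(6 + j))/(-2 + o))
b = 31
411/(-171) + l(-11, 0)/b = 411/(-171) + ((8 - 11*√(6 - 11))/(-2 + 0))/31 = 411*(-1/171) + ((8 - 11*I*√5)/(-2))*(1/31) = -137/57 - (8 - 11*I*√5)/2*(1/31) = -137/57 + (-4 + 11*I*√5/2)*(1/31) = -137/57 + (-4/31 + 11*I*√5/62) = -4475/1767 + 11*I*√5/62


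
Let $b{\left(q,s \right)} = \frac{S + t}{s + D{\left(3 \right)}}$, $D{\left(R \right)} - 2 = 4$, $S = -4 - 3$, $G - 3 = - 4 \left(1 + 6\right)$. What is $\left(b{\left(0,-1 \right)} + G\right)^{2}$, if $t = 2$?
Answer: $676$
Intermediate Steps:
$G = -25$ ($G = 3 - 4 \left(1 + 6\right) = 3 - 28 = -25$)
$S = -7$ ($S = -4 - 3 = -7$)
$D{\left(R \right)} = 6$ ($D{\left(R \right)} = 2 + 4 = 6$)
$b{\left(q,s \right)} = - \frac{5}{6 + s}$ ($b{\left(q,s \right)} = \frac{-7 + 2}{s + 6} = - \frac{5}{6 + s}$)
$\left(b{\left(0,-1 \right)} + G\right)^{2} = \left(- \frac{5}{6 - 1} - 25\right)^{2} = \left(- \frac{5}{5} - 25\right)^{2} = \left(\left(-5\right) \frac{1}{5} - 25\right)^{2} = \left(-1 - 25\right)^{2} = \left(-26\right)^{2} = 676$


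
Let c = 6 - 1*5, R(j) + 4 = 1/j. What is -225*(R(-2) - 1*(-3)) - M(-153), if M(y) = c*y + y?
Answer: 1287/2 ≈ 643.50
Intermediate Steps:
R(j) = -4 + 1/j
c = 1 (c = 6 - 5 = 1)
M(y) = 2*y (M(y) = 1*y + y = y + y = 2*y)
-225*(R(-2) - 1*(-3)) - M(-153) = -225*((-4 + 1/(-2)) - 1*(-3)) - 2*(-153) = -225*((-4 - ½) + 3) - 1*(-306) = -225*(-9/2 + 3) + 306 = -225*(-3/2) + 306 = 675/2 + 306 = 1287/2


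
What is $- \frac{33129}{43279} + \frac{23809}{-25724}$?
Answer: $- \frac{1882640107}{1113308996} \approx -1.691$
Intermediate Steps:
$- \frac{33129}{43279} + \frac{23809}{-25724} = \left(-33129\right) \frac{1}{43279} + 23809 \left(- \frac{1}{25724}\right) = - \frac{33129}{43279} - \frac{23809}{25724} = - \frac{1882640107}{1113308996}$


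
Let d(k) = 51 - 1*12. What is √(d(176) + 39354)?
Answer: 3*√4377 ≈ 198.48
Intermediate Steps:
d(k) = 39 (d(k) = 51 - 12 = 39)
√(d(176) + 39354) = √(39 + 39354) = √39393 = 3*√4377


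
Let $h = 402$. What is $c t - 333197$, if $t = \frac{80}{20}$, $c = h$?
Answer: $-331589$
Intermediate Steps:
$c = 402$
$t = 4$ ($t = 80 \cdot \frac{1}{20} = 4$)
$c t - 333197 = 402 \cdot 4 - 333197 = 1608 - 333197 = -331589$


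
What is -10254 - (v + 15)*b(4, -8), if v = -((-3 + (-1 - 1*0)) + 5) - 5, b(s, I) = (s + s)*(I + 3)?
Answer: -9894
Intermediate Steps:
b(s, I) = 2*s*(3 + I) (b(s, I) = (2*s)*(3 + I) = 2*s*(3 + I))
v = -6 (v = -((-3 + (-1 + 0)) + 5) - 5 = -((-3 - 1) + 5) - 5 = -(-4 + 5) - 5 = -1*1 - 5 = -1 - 5 = -6)
-10254 - (v + 15)*b(4, -8) = -10254 - (-6 + 15)*2*4*(3 - 8) = -10254 - 9*2*4*(-5) = -10254 - 9*(-40) = -10254 - 1*(-360) = -10254 + 360 = -9894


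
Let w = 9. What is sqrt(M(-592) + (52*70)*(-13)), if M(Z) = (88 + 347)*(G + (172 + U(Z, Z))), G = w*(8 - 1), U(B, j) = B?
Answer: 7*I*sqrt(4135) ≈ 450.13*I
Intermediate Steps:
G = 63 (G = 9*(8 - 1) = 9*7 = 63)
M(Z) = 102225 + 435*Z (M(Z) = (88 + 347)*(63 + (172 + Z)) = 435*(235 + Z) = 102225 + 435*Z)
sqrt(M(-592) + (52*70)*(-13)) = sqrt((102225 + 435*(-592)) + (52*70)*(-13)) = sqrt((102225 - 257520) + 3640*(-13)) = sqrt(-155295 - 47320) = sqrt(-202615) = 7*I*sqrt(4135)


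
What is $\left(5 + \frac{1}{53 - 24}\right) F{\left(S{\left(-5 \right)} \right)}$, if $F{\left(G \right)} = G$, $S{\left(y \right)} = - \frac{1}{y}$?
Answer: $\frac{146}{145} \approx 1.0069$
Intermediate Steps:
$\left(5 + \frac{1}{53 - 24}\right) F{\left(S{\left(-5 \right)} \right)} = \left(5 + \frac{1}{53 - 24}\right) \left(- \frac{1}{-5}\right) = \left(5 + \frac{1}{29}\right) \left(\left(-1\right) \left(- \frac{1}{5}\right)\right) = \left(5 + \frac{1}{29}\right) \frac{1}{5} = \frac{146}{29} \cdot \frac{1}{5} = \frac{146}{145}$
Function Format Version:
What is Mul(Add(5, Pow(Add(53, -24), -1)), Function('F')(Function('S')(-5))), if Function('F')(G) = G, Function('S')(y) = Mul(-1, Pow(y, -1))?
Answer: Rational(146, 145) ≈ 1.0069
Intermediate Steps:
Mul(Add(5, Pow(Add(53, -24), -1)), Function('F')(Function('S')(-5))) = Mul(Add(5, Pow(Add(53, -24), -1)), Mul(-1, Pow(-5, -1))) = Mul(Add(5, Pow(29, -1)), Mul(-1, Rational(-1, 5))) = Mul(Add(5, Rational(1, 29)), Rational(1, 5)) = Mul(Rational(146, 29), Rational(1, 5)) = Rational(146, 145)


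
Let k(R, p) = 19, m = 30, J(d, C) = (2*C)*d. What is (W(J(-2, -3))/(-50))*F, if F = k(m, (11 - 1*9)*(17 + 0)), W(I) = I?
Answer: -114/25 ≈ -4.5600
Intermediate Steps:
J(d, C) = 2*C*d
F = 19
(W(J(-2, -3))/(-50))*F = ((2*(-3)*(-2))/(-50))*19 = (12*(-1/50))*19 = -6/25*19 = -114/25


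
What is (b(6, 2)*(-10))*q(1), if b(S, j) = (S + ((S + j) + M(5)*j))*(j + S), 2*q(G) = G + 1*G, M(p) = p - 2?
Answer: -1600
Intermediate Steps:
M(p) = -2 + p
q(G) = G (q(G) = (G + 1*G)/2 = (G + G)/2 = (2*G)/2 = G)
b(S, j) = (S + j)*(2*S + 4*j) (b(S, j) = (S + ((S + j) + (-2 + 5)*j))*(j + S) = (S + ((S + j) + 3*j))*(S + j) = (S + (S + 4*j))*(S + j) = (2*S + 4*j)*(S + j) = (S + j)*(2*S + 4*j))
(b(6, 2)*(-10))*q(1) = ((2*6² + 4*2² + 6*6*2)*(-10))*1 = ((2*36 + 4*4 + 72)*(-10))*1 = ((72 + 16 + 72)*(-10))*1 = (160*(-10))*1 = -1600*1 = -1600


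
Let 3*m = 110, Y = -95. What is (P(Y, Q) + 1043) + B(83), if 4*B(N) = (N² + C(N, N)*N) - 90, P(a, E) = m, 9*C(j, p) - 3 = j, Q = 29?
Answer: 107197/36 ≈ 2977.7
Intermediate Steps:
m = 110/3 (m = (⅓)*110 = 110/3 ≈ 36.667)
C(j, p) = ⅓ + j/9
P(a, E) = 110/3
B(N) = -45/2 + N²/4 + N*(⅓ + N/9)/4 (B(N) = ((N² + (⅓ + N/9)*N) - 90)/4 = ((N² + N*(⅓ + N/9)) - 90)/4 = (-90 + N² + N*(⅓ + N/9))/4 = -45/2 + N²/4 + N*(⅓ + N/9)/4)
(P(Y, Q) + 1043) + B(83) = (110/3 + 1043) + (-45/2 + (1/12)*83 + (5/18)*83²) = 3239/3 + (-45/2 + 83/12 + (5/18)*6889) = 3239/3 + (-45/2 + 83/12 + 34445/18) = 3239/3 + 68329/36 = 107197/36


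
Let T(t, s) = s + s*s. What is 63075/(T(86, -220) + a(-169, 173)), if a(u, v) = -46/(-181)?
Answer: 11416575/8720626 ≈ 1.3091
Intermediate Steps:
T(t, s) = s + s**2
a(u, v) = 46/181 (a(u, v) = -46*(-1/181) = 46/181)
63075/(T(86, -220) + a(-169, 173)) = 63075/(-220*(1 - 220) + 46/181) = 63075/(-220*(-219) + 46/181) = 63075/(48180 + 46/181) = 63075/(8720626/181) = 63075*(181/8720626) = 11416575/8720626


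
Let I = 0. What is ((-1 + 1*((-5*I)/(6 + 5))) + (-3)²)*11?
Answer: 88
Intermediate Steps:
((-1 + 1*((-5*I)/(6 + 5))) + (-3)²)*11 = ((-1 + 1*((-5*0)/(6 + 5))) + (-3)²)*11 = ((-1 + 1*(0/11)) + 9)*11 = ((-1 + 1*(0*(1/11))) + 9)*11 = ((-1 + 1*0) + 9)*11 = ((-1 + 0) + 9)*11 = (-1 + 9)*11 = 8*11 = 88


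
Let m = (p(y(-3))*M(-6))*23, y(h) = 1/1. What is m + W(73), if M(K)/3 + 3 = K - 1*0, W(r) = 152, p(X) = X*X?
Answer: -469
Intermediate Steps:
y(h) = 1
p(X) = X²
M(K) = -9 + 3*K (M(K) = -9 + 3*(K - 1*0) = -9 + 3*(K + 0) = -9 + 3*K)
m = -621 (m = (1²*(-9 + 3*(-6)))*23 = (1*(-9 - 18))*23 = (1*(-27))*23 = -27*23 = -621)
m + W(73) = -621 + 152 = -469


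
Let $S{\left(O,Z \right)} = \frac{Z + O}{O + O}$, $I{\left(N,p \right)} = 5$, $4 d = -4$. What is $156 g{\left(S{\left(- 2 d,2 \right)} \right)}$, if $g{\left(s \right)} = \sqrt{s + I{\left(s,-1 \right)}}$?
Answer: $156 \sqrt{6} \approx 382.12$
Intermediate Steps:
$d = -1$ ($d = \frac{1}{4} \left(-4\right) = -1$)
$S{\left(O,Z \right)} = \frac{O + Z}{2 O}$
$g{\left(s \right)} = \sqrt{5 + s}$ ($g{\left(s \right)} = \sqrt{s + 5} = \sqrt{5 + s}$)
$156 g{\left(S{\left(- 2 d,2 \right)} \right)} = 156 \sqrt{5 + \frac{\left(-2\right) \left(-1\right) + 2}{2 \left(\left(-2\right) \left(-1\right)\right)}} = 156 \sqrt{5 + \frac{2 + 2}{2 \cdot 2}} = 156 \sqrt{5 + \frac{1}{2} \cdot \frac{1}{2} \cdot 4} = 156 \sqrt{5 + 1} = 156 \sqrt{6}$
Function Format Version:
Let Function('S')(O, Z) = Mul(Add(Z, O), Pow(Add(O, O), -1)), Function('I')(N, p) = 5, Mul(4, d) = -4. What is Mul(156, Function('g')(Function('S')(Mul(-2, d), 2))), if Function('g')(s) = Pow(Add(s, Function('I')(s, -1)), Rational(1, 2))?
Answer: Mul(156, Pow(6, Rational(1, 2))) ≈ 382.12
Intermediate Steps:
d = -1 (d = Mul(Rational(1, 4), -4) = -1)
Function('S')(O, Z) = Mul(Rational(1, 2), Pow(O, -1), Add(O, Z)) (Function('S')(O, Z) = Mul(Add(O, Z), Pow(Mul(2, O), -1)) = Mul(Add(O, Z), Mul(Rational(1, 2), Pow(O, -1))) = Mul(Rational(1, 2), Pow(O, -1), Add(O, Z)))
Function('g')(s) = Pow(Add(5, s), Rational(1, 2)) (Function('g')(s) = Pow(Add(s, 5), Rational(1, 2)) = Pow(Add(5, s), Rational(1, 2)))
Mul(156, Function('g')(Function('S')(Mul(-2, d), 2))) = Mul(156, Pow(Add(5, Mul(Rational(1, 2), Pow(Mul(-2, -1), -1), Add(Mul(-2, -1), 2))), Rational(1, 2))) = Mul(156, Pow(Add(5, Mul(Rational(1, 2), Pow(2, -1), Add(2, 2))), Rational(1, 2))) = Mul(156, Pow(Add(5, Mul(Rational(1, 2), Rational(1, 2), 4)), Rational(1, 2))) = Mul(156, Pow(Add(5, 1), Rational(1, 2))) = Mul(156, Pow(6, Rational(1, 2)))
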